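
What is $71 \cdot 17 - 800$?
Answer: $407$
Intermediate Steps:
$71 \cdot 17 - 800 = 1207 - 800 = 407$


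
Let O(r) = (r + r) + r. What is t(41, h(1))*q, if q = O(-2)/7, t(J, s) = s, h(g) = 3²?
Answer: -54/7 ≈ -7.7143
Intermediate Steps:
O(r) = 3*r (O(r) = 2*r + r = 3*r)
h(g) = 9
q = -6/7 (q = (3*(-2))/7 = -6*⅐ = -6/7 ≈ -0.85714)
t(41, h(1))*q = 9*(-6/7) = -54/7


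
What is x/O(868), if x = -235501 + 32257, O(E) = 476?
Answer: -50811/119 ≈ -426.98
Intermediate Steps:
x = -203244
x/O(868) = -203244/476 = -203244*1/476 = -50811/119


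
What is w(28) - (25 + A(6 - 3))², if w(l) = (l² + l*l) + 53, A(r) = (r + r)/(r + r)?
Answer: 945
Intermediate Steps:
A(r) = 1 (A(r) = (2*r)/((2*r)) = (2*r)*(1/(2*r)) = 1)
w(l) = 53 + 2*l² (w(l) = (l² + l²) + 53 = 2*l² + 53 = 53 + 2*l²)
w(28) - (25 + A(6 - 3))² = (53 + 2*28²) - (25 + 1)² = (53 + 2*784) - 1*26² = (53 + 1568) - 1*676 = 1621 - 676 = 945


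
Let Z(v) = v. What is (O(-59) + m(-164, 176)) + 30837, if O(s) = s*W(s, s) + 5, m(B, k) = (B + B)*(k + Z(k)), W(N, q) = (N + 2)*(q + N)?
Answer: -481448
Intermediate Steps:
W(N, q) = (2 + N)*(N + q)
m(B, k) = 4*B*k (m(B, k) = (B + B)*(k + k) = (2*B)*(2*k) = 4*B*k)
O(s) = 5 + s*(2*s**2 + 4*s) (O(s) = s*(s**2 + 2*s + 2*s + s*s) + 5 = s*(s**2 + 2*s + 2*s + s**2) + 5 = s*(2*s**2 + 4*s) + 5 = 5 + s*(2*s**2 + 4*s))
(O(-59) + m(-164, 176)) + 30837 = ((5 + 2*(-59)**2*(2 - 59)) + 4*(-164)*176) + 30837 = ((5 + 2*3481*(-57)) - 115456) + 30837 = ((5 - 396834) - 115456) + 30837 = (-396829 - 115456) + 30837 = -512285 + 30837 = -481448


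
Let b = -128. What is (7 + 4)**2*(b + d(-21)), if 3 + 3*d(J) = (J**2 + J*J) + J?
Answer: 19118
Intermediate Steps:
d(J) = -1 + J/3 + 2*J**2/3 (d(J) = -1 + ((J**2 + J*J) + J)/3 = -1 + ((J**2 + J**2) + J)/3 = -1 + (2*J**2 + J)/3 = -1 + (J + 2*J**2)/3 = -1 + (J/3 + 2*J**2/3) = -1 + J/3 + 2*J**2/3)
(7 + 4)**2*(b + d(-21)) = (7 + 4)**2*(-128 + (-1 + (1/3)*(-21) + (2/3)*(-21)**2)) = 11**2*(-128 + (-1 - 7 + (2/3)*441)) = 121*(-128 + (-1 - 7 + 294)) = 121*(-128 + 286) = 121*158 = 19118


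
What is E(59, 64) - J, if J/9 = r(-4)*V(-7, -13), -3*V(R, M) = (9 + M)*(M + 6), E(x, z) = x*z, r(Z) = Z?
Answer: 3440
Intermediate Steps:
V(R, M) = -(6 + M)*(9 + M)/3 (V(R, M) = -(9 + M)*(M + 6)/3 = -(9 + M)*(6 + M)/3 = -(6 + M)*(9 + M)/3)
J = 336 (J = 9*(-4*(-18 - 5*(-13) - ⅓*(-13)²)) = 9*(-4*(-18 + 65 - ⅓*169)) = 9*(-4*(-18 + 65 - 169/3)) = 9*(-4*(-28/3)) = 9*(112/3) = 336)
E(59, 64) - J = 59*64 - 1*336 = 3776 - 336 = 3440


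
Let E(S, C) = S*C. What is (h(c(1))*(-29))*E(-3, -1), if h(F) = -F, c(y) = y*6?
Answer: 522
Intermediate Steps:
c(y) = 6*y
E(S, C) = C*S
(h(c(1))*(-29))*E(-3, -1) = (-6*(-29))*(-1*(-3)) = (-1*6*(-29))*3 = -6*(-29)*3 = 174*3 = 522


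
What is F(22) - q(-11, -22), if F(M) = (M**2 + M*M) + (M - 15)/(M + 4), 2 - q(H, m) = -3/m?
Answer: 138196/143 ≈ 966.41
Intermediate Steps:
q(H, m) = 2 + 3/m (q(H, m) = 2 - (-3)/m = 2 + 3/m)
F(M) = 2*M**2 + (-15 + M)/(4 + M) (F(M) = (M**2 + M**2) + (-15 + M)/(4 + M) = 2*M**2 + (-15 + M)/(4 + M))
F(22) - q(-11, -22) = (-15 + 22 + 2*22**3 + 8*22**2)/(4 + 22) - (2 + 3/(-22)) = (-15 + 22 + 2*10648 + 8*484)/26 - (2 + 3*(-1/22)) = (-15 + 22 + 21296 + 3872)/26 - (2 - 3/22) = (1/26)*25175 - 1*41/22 = 25175/26 - 41/22 = 138196/143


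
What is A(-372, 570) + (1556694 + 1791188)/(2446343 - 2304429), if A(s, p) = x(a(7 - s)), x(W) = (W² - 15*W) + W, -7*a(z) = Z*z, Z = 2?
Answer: 46122330645/3476893 ≈ 13265.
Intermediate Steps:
a(z) = -2*z/7
x(W) = W² - 14*W
A(s, p) = (-16 + 2*s/7)*(-2 + 2*s/7) (A(s, p) = (-2*(7 - s)/7)*(-14 - 2*(7 - s)/7) = (-2 + 2*s/7)*(-14 + (-2 + 2*s/7)) = (-2 + 2*s/7)*(-16 + 2*s/7) = (-16 + 2*s/7)*(-2 + 2*s/7))
A(-372, 570) + (1556694 + 1791188)/(2446343 - 2304429) = 4*(-56 - 372)*(-7 - 372)/49 + (1556694 + 1791188)/(2446343 - 2304429) = (4/49)*(-428)*(-379) + 3347882/141914 = 648848/49 + 3347882*(1/141914) = 648848/49 + 1673941/70957 = 46122330645/3476893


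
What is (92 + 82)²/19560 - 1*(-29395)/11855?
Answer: 15564803/3864730 ≈ 4.0274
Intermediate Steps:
(92 + 82)²/19560 - 1*(-29395)/11855 = 174²*(1/19560) + 29395*(1/11855) = 30276*(1/19560) + 5879/2371 = 2523/1630 + 5879/2371 = 15564803/3864730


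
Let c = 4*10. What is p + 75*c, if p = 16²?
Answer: 3256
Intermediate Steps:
p = 256
c = 40
p + 75*c = 256 + 75*40 = 256 + 3000 = 3256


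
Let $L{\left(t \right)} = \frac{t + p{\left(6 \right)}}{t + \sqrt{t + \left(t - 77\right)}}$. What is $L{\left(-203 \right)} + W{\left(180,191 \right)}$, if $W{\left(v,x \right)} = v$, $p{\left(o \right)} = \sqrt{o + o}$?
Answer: $\frac{1077967}{5956} - \frac{29 \sqrt{3}}{2978} - \frac{3 i \sqrt{161}}{20846} + \frac{29 i \sqrt{483}}{5956} \approx 180.97 + 0.10518 i$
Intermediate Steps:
$p{\left(o \right)} = \sqrt{2} \sqrt{o}$ ($p{\left(o \right)} = \sqrt{2 o} = \sqrt{2} \sqrt{o}$)
$L{\left(t \right)} = \frac{t + 2 \sqrt{3}}{t + \sqrt{-77 + 2 t}}$ ($L{\left(t \right)} = \frac{t + \sqrt{2} \sqrt{6}}{t + \sqrt{t + \left(t - 77\right)}} = \frac{t + 2 \sqrt{3}}{t + \sqrt{t + \left(-77 + t\right)}} = \frac{t + 2 \sqrt{3}}{t + \sqrt{-77 + 2 t}}$)
$L{\left(-203 \right)} + W{\left(180,191 \right)} = \frac{-203 + 2 \sqrt{3}}{-203 + \sqrt{-77 + 2 \left(-203\right)}} + 180 = \frac{-203 + 2 \sqrt{3}}{-203 + \sqrt{-77 - 406}} + 180 = \frac{-203 + 2 \sqrt{3}}{-203 + \sqrt{-483}} + 180 = \frac{-203 + 2 \sqrt{3}}{-203 + i \sqrt{483}} + 180 = 180 + \frac{-203 + 2 \sqrt{3}}{-203 + i \sqrt{483}}$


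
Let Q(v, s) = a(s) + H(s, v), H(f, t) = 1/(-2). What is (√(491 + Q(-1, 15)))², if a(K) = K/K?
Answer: 983/2 ≈ 491.50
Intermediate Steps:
H(f, t) = -½
a(K) = 1
Q(v, s) = ½ (Q(v, s) = 1 - ½ = ½)
(√(491 + Q(-1, 15)))² = (√(491 + ½))² = (√(983/2))² = (√1966/2)² = 983/2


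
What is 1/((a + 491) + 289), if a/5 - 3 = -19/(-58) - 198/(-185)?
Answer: 2146/1721069 ≈ 0.0012469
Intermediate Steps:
a = 47189/2146 (a = 15 + 5*(-19/(-58) - 198/(-185)) = 15 + 5*(-19*(-1/58) - 198*(-1/185)) = 15 + 5*(19/58 + 198/185) = 15 + 5*(14999/10730) = 15 + 14999/2146 = 47189/2146 ≈ 21.989)
1/((a + 491) + 289) = 1/((47189/2146 + 491) + 289) = 1/(1100875/2146 + 289) = 1/(1721069/2146) = 2146/1721069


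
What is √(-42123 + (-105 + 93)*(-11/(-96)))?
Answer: I*√673990/4 ≈ 205.24*I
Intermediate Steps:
√(-42123 + (-105 + 93)*(-11/(-96))) = √(-42123 - (-132)*(-1)/96) = √(-42123 - 12*11/96) = √(-42123 - 11/8) = √(-336995/8) = I*√673990/4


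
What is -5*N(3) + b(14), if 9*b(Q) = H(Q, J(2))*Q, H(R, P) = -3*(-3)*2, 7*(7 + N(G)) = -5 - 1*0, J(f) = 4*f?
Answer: 466/7 ≈ 66.571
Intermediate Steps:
N(G) = -54/7 (N(G) = -7 + (-5 - 1*0)/7 = -7 + (-5 + 0)/7 = -7 + (⅐)*(-5) = -7 - 5/7 = -54/7)
H(R, P) = 18 (H(R, P) = 9*2 = 18)
b(Q) = 2*Q (b(Q) = (18*Q)/9 = 2*Q)
-5*N(3) + b(14) = -5*(-54/7) + 2*14 = 270/7 + 28 = 466/7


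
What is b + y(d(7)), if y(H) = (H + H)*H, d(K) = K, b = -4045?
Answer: -3947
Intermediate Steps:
y(H) = 2*H**2 (y(H) = (2*H)*H = 2*H**2)
b + y(d(7)) = -4045 + 2*7**2 = -4045 + 2*49 = -4045 + 98 = -3947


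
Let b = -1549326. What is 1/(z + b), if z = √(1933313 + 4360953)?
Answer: -774663/1200202380005 - √6294266/2400404760010 ≈ -6.4649e-7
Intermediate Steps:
z = √6294266 ≈ 2508.8
1/(z + b) = 1/(√6294266 - 1549326) = 1/(-1549326 + √6294266)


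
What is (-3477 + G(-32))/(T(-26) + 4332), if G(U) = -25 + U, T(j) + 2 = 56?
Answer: -589/731 ≈ -0.80575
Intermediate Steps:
T(j) = 54 (T(j) = -2 + 56 = 54)
(-3477 + G(-32))/(T(-26) + 4332) = (-3477 + (-25 - 32))/(54 + 4332) = (-3477 - 57)/4386 = -3534*1/4386 = -589/731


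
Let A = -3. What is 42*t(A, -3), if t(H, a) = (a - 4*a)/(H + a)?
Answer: -63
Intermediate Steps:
t(H, a) = -3*a/(H + a) (t(H, a) = (-3*a)/(H + a) = -3*a/(H + a))
42*t(A, -3) = 42*(-3*(-3)/(-3 - 3)) = 42*(-3*(-3)/(-6)) = 42*(-3*(-3)*(-⅙)) = 42*(-3/2) = -63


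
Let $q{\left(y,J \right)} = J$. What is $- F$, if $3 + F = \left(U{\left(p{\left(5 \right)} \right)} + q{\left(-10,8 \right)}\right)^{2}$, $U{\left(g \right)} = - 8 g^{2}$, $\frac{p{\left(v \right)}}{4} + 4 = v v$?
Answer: $-3185473597$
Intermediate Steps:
$p{\left(v \right)} = -16 + 4 v^{2}$ ($p{\left(v \right)} = -16 + 4 v v = -16 + 4 v^{2}$)
$F = 3185473597$ ($F = -3 + \left(- 8 \left(-16 + 4 \cdot 5^{2}\right)^{2} + 8\right)^{2} = -3 + \left(- 8 \left(-16 + 4 \cdot 25\right)^{2} + 8\right)^{2} = -3 + \left(- 8 \left(-16 + 100\right)^{2} + 8\right)^{2} = -3 + \left(- 8 \cdot 84^{2} + 8\right)^{2} = -3 + \left(\left(-8\right) 7056 + 8\right)^{2} = -3 + \left(-56448 + 8\right)^{2} = -3 + \left(-56440\right)^{2} = -3 + 3185473600 = 3185473597$)
$- F = \left(-1\right) 3185473597 = -3185473597$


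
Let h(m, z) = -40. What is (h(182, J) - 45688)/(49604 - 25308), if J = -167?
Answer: -5716/3037 ≈ -1.8821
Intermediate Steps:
(h(182, J) - 45688)/(49604 - 25308) = (-40 - 45688)/(49604 - 25308) = -45728/24296 = -45728*1/24296 = -5716/3037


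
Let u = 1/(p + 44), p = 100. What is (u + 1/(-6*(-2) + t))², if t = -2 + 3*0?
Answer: 5929/518400 ≈ 0.011437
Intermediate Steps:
t = -2 (t = -2 + 0 = -2)
u = 1/144 (u = 1/(100 + 44) = 1/144 ≈ 0.0069444)
(u + 1/(-6*(-2) + t))² = (1/144 + 1/(-6*(-2) - 2))² = (1/144 + 1/(12 - 2))² = (1/144 + 1/10)² = (1/144 + ⅒)² = (77/720)² = 5929/518400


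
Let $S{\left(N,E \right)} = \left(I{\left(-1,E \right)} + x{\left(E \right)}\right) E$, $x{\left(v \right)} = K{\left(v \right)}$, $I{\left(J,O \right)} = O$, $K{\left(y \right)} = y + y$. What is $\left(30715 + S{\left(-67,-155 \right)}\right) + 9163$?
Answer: $111953$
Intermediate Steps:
$K{\left(y \right)} = 2 y$
$x{\left(v \right)} = 2 v$
$S{\left(N,E \right)} = 3 E^{2}$ ($S{\left(N,E \right)} = \left(E + 2 E\right) E = 3 E E = 3 E^{2}$)
$\left(30715 + S{\left(-67,-155 \right)}\right) + 9163 = \left(30715 + 3 \left(-155\right)^{2}\right) + 9163 = \left(30715 + 3 \cdot 24025\right) + 9163 = \left(30715 + 72075\right) + 9163 = 102790 + 9163 = 111953$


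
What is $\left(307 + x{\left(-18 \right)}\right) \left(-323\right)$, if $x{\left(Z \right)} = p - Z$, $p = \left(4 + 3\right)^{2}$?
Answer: $-120802$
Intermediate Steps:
$p = 49$ ($p = 7^{2} = 49$)
$x{\left(Z \right)} = 49 - Z$
$\left(307 + x{\left(-18 \right)}\right) \left(-323\right) = \left(307 + \left(49 - -18\right)\right) \left(-323\right) = \left(307 + \left(49 + 18\right)\right) \left(-323\right) = \left(307 + 67\right) \left(-323\right) = 374 \left(-323\right) = -120802$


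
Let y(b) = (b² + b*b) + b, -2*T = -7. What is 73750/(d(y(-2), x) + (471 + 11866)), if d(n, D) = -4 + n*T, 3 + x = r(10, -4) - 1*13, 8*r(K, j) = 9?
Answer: 36875/6177 ≈ 5.9697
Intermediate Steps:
T = 7/2 (T = -½*(-7) = 7/2 ≈ 3.5000)
r(K, j) = 9/8 (r(K, j) = (⅛)*9 = 9/8)
x = -119/8 (x = -3 + (9/8 - 1*13) = -3 + (9/8 - 13) = -3 - 95/8 = -119/8 ≈ -14.875)
y(b) = b + 2*b² (y(b) = (b² + b²) + b = 2*b² + b = b + 2*b²)
d(n, D) = -4 + 7*n/2 (d(n, D) = -4 + n*(7/2) = -4 + 7*n/2)
73750/(d(y(-2), x) + (471 + 11866)) = 73750/((-4 + 7*(-2*(1 + 2*(-2)))/2) + (471 + 11866)) = 73750/((-4 + 7*(-2*(1 - 4))/2) + 12337) = 73750/((-4 + 7*(-2*(-3))/2) + 12337) = 73750/((-4 + (7/2)*6) + 12337) = 73750/((-4 + 21) + 12337) = 73750/(17 + 12337) = 73750/12354 = 73750*(1/12354) = 36875/6177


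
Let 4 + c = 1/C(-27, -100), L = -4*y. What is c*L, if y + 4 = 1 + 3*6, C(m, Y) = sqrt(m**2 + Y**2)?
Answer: 240 - 60*sqrt(10729)/10729 ≈ 239.42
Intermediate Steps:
C(m, Y) = sqrt(Y**2 + m**2)
y = 15 (y = -4 + (1 + 3*6) = -4 + (1 + 18) = -4 + 19 = 15)
L = -60 (L = -4*15 = -60)
c = -4 + sqrt(10729)/10729 (c = -4 + 1/(sqrt((-100)**2 + (-27)**2)) = -4 + 1/(sqrt(10000 + 729)) = -4 + 1/(sqrt(10729)) = -4 + sqrt(10729)/10729 ≈ -3.9903)
c*L = (-4 + sqrt(10729)/10729)*(-60) = 240 - 60*sqrt(10729)/10729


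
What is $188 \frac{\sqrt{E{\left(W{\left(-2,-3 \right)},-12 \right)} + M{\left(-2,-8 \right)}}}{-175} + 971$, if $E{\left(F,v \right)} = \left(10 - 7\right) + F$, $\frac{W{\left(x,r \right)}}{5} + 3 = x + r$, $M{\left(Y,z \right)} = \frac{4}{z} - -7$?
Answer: $971 - \frac{94 i \sqrt{122}}{175} \approx 971.0 - 5.9329 i$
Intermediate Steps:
$M{\left(Y,z \right)} = 7 + \frac{4}{z}$ ($M{\left(Y,z \right)} = \frac{4}{z} + 7 = 7 + \frac{4}{z}$)
$W{\left(x,r \right)} = -15 + 5 r + 5 x$ ($W{\left(x,r \right)} = -15 + 5 \left(x + r\right) = -15 + 5 \left(r + x\right) = -15 + \left(5 r + 5 x\right) = -15 + 5 r + 5 x$)
$E{\left(F,v \right)} = 3 + F$
$188 \frac{\sqrt{E{\left(W{\left(-2,-3 \right)},-12 \right)} + M{\left(-2,-8 \right)}}}{-175} + 971 = 188 \frac{\sqrt{\left(3 + \left(-15 + 5 \left(-3\right) + 5 \left(-2\right)\right)\right) + \left(7 + \frac{4}{-8}\right)}}{-175} + 971 = 188 \sqrt{\left(3 - 40\right) + \left(7 + 4 \left(- \frac{1}{8}\right)\right)} \left(- \frac{1}{175}\right) + 971 = 188 \sqrt{\left(3 - 40\right) + \left(7 - \frac{1}{2}\right)} \left(- \frac{1}{175}\right) + 971 = 188 \sqrt{-37 + \frac{13}{2}} \left(- \frac{1}{175}\right) + 971 = 188 \sqrt{- \frac{61}{2}} \left(- \frac{1}{175}\right) + 971 = 188 \frac{i \sqrt{122}}{2} \left(- \frac{1}{175}\right) + 971 = 188 \left(- \frac{i \sqrt{122}}{350}\right) + 971 = - \frac{94 i \sqrt{122}}{175} + 971 = 971 - \frac{94 i \sqrt{122}}{175}$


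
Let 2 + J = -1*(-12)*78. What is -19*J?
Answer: -17746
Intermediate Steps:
J = 934 (J = -2 - 1*(-12)*78 = -2 + 12*78 = -2 + 936 = 934)
-19*J = -19*934 = -17746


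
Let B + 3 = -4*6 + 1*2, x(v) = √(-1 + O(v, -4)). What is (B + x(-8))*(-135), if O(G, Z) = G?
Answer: 3375 - 405*I ≈ 3375.0 - 405.0*I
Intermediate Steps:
x(v) = √(-1 + v)
B = -25 (B = -3 + (-4*6 + 1*2) = -3 + (-24 + 2) = -3 - 22 = -25)
(B + x(-8))*(-135) = (-25 + √(-1 - 8))*(-135) = (-25 + √(-9))*(-135) = (-25 + 3*I)*(-135) = 3375 - 405*I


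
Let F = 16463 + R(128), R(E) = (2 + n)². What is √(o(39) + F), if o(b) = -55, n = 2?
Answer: 2*√4106 ≈ 128.16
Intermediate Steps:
R(E) = 16 (R(E) = (2 + 2)² = 4² = 16)
F = 16479 (F = 16463 + 16 = 16479)
√(o(39) + F) = √(-55 + 16479) = √16424 = 2*√4106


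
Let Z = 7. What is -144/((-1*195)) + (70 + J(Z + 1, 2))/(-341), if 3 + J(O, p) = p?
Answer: 11883/22165 ≈ 0.53612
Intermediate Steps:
J(O, p) = -3 + p
-144/((-1*195)) + (70 + J(Z + 1, 2))/(-341) = -144/((-1*195)) + (70 + (-3 + 2))/(-341) = -144/(-195) + (70 - 1)*(-1/341) = -144*(-1/195) + 69*(-1/341) = 48/65 - 69/341 = 11883/22165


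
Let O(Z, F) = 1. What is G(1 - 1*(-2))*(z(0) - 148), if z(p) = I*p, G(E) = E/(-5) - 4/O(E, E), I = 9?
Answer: 3404/5 ≈ 680.80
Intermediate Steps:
G(E) = -4 - E/5 (G(E) = E/(-5) - 4/1 = E*(-⅕) - 4*1 = -E/5 - 4 = -4 - E/5)
z(p) = 9*p
G(1 - 1*(-2))*(z(0) - 148) = (-4 - (1 - 1*(-2))/5)*(9*0 - 148) = (-4 - (1 + 2)/5)*(0 - 148) = (-4 - ⅕*3)*(-148) = (-4 - ⅗)*(-148) = -23/5*(-148) = 3404/5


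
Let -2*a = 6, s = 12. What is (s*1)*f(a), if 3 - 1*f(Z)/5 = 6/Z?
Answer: 300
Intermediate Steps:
a = -3 (a = -1/2*6 = -3)
f(Z) = 15 - 30/Z
(s*1)*f(a) = (12*1)*(15 - 30/(-3)) = 12*(15 - 30*(-1/3)) = 12*(15 + 10) = 12*25 = 300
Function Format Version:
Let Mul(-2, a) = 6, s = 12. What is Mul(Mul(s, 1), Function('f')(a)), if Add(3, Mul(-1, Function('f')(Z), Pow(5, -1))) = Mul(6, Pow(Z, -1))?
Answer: 300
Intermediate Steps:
a = -3 (a = Mul(Rational(-1, 2), 6) = -3)
Function('f')(Z) = Add(15, Mul(-30, Pow(Z, -1))) (Function('f')(Z) = Add(15, Mul(-5, Mul(6, Pow(Z, -1)))) = Add(15, Mul(-30, Pow(Z, -1))))
Mul(Mul(s, 1), Function('f')(a)) = Mul(Mul(12, 1), Add(15, Mul(-30, Pow(-3, -1)))) = Mul(12, Add(15, Mul(-30, Rational(-1, 3)))) = Mul(12, Add(15, 10)) = Mul(12, 25) = 300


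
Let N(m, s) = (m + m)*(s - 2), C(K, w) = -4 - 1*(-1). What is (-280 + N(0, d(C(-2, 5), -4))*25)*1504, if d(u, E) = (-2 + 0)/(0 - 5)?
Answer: -421120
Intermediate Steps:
C(K, w) = -3 (C(K, w) = -4 + 1 = -3)
d(u, E) = 2/5 (d(u, E) = -2/(-5) = -2*(-1/5) = 2/5)
N(m, s) = 2*m*(-2 + s) (N(m, s) = (2*m)*(-2 + s) = 2*m*(-2 + s))
(-280 + N(0, d(C(-2, 5), -4))*25)*1504 = (-280 + (2*0*(-2 + 2/5))*25)*1504 = (-280 + (2*0*(-8/5))*25)*1504 = (-280 + 0*25)*1504 = (-280 + 0)*1504 = -280*1504 = -421120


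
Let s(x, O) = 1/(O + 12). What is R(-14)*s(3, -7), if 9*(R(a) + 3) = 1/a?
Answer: -379/630 ≈ -0.60159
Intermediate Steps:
R(a) = -3 + 1/(9*a)
s(x, O) = 1/(12 + O)
R(-14)*s(3, -7) = (-3 + (1/9)/(-14))/(12 - 7) = (-3 + (1/9)*(-1/14))/5 = (-3 - 1/126)*(1/5) = -379/126*1/5 = -379/630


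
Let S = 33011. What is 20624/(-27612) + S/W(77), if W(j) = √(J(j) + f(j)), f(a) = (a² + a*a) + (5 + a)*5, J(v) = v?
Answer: -5156/6903 + 33011*√12345/12345 ≈ 296.36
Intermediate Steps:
f(a) = 25 + 2*a² + 5*a (f(a) = (a² + a²) + (25 + 5*a) = 2*a² + (25 + 5*a) = 25 + 2*a² + 5*a)
W(j) = √(25 + 2*j² + 6*j) (W(j) = √(j + (25 + 2*j² + 5*j)) = √(25 + 2*j² + 6*j))
20624/(-27612) + S/W(77) = 20624/(-27612) + 33011/(√(25 + 2*77² + 6*77)) = 20624*(-1/27612) + 33011/(√(25 + 2*5929 + 462)) = -5156/6903 + 33011/(√(25 + 11858 + 462)) = -5156/6903 + 33011/(√12345) = -5156/6903 + 33011*(√12345/12345) = -5156/6903 + 33011*√12345/12345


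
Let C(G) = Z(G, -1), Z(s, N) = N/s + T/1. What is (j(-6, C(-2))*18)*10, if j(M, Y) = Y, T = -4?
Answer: -630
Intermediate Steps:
Z(s, N) = -4 + N/s (Z(s, N) = N/s - 4/1 = N/s - 4*1 = N/s - 4 = -4 + N/s)
C(G) = -4 - 1/G
(j(-6, C(-2))*18)*10 = ((-4 - 1/(-2))*18)*10 = ((-4 - 1*(-1/2))*18)*10 = ((-4 + 1/2)*18)*10 = -7/2*18*10 = -63*10 = -630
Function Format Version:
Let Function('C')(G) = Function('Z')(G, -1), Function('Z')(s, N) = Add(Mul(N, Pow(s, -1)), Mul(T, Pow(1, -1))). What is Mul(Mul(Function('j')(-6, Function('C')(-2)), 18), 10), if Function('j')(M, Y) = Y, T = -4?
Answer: -630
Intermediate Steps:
Function('Z')(s, N) = Add(-4, Mul(N, Pow(s, -1))) (Function('Z')(s, N) = Add(Mul(N, Pow(s, -1)), Mul(-4, Pow(1, -1))) = Add(Mul(N, Pow(s, -1)), Mul(-4, 1)) = Add(Mul(N, Pow(s, -1)), -4) = Add(-4, Mul(N, Pow(s, -1))))
Function('C')(G) = Add(-4, Mul(-1, Pow(G, -1)))
Mul(Mul(Function('j')(-6, Function('C')(-2)), 18), 10) = Mul(Mul(Add(-4, Mul(-1, Pow(-2, -1))), 18), 10) = Mul(Mul(Add(-4, Mul(-1, Rational(-1, 2))), 18), 10) = Mul(Mul(Add(-4, Rational(1, 2)), 18), 10) = Mul(Mul(Rational(-7, 2), 18), 10) = Mul(-63, 10) = -630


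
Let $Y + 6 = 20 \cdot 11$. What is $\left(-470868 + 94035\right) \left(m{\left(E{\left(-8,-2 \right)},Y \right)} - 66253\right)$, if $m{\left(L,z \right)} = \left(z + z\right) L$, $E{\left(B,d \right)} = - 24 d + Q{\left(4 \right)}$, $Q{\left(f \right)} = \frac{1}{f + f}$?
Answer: $\frac{34408998063}{2} \approx 1.7205 \cdot 10^{10}$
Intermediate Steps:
$Y = 214$ ($Y = -6 + 20 \cdot 11 = -6 + 220 = 214$)
$Q{\left(f \right)} = \frac{1}{2 f}$
$E{\left(B,d \right)} = \frac{1}{8} - 24 d$ ($E{\left(B,d \right)} = - 24 d + \frac{1}{2 \cdot 4} = - 24 d + \frac{1}{2} \cdot \frac{1}{4} = - 24 d + \frac{1}{8} = \frac{1}{8} - 24 d$)
$m{\left(L,z \right)} = 2 L z$ ($m{\left(L,z \right)} = 2 z L = 2 L z$)
$\left(-470868 + 94035\right) \left(m{\left(E{\left(-8,-2 \right)},Y \right)} - 66253\right) = \left(-470868 + 94035\right) \left(2 \left(\frac{1}{8} - -48\right) 214 - 66253\right) = - 376833 \left(2 \left(\frac{1}{8} + 48\right) 214 - 66253\right) = - 376833 \left(2 \cdot \frac{385}{8} \cdot 214 - 66253\right) = - 376833 \left(\frac{41195}{2} - 66253\right) = \left(-376833\right) \left(- \frac{91311}{2}\right) = \frac{34408998063}{2}$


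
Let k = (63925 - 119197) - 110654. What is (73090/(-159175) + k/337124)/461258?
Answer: -5105166421/2475189427657660 ≈ -2.0625e-6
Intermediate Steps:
k = -165926 (k = -55272 - 110654 = -165926)
(73090/(-159175) + k/337124)/461258 = (73090/(-159175) - 165926/337124)/461258 = (73090*(-1/159175) - 165926*1/337124)*(1/461258) = (-14618/31835 - 82963/168562)*(1/461258) = -5105166421/5366171270*1/461258 = -5105166421/2475189427657660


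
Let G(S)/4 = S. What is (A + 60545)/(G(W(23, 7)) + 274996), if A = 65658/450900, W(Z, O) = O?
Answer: 4549967693/20668053600 ≈ 0.22014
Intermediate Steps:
G(S) = 4*S
A = 10943/75150 (A = 65658*(1/450900) = 10943/75150 ≈ 0.14562)
(A + 60545)/(G(W(23, 7)) + 274996) = (10943/75150 + 60545)/(4*7 + 274996) = 4549967693/(75150*(28 + 274996)) = (4549967693/75150)/275024 = (4549967693/75150)*(1/275024) = 4549967693/20668053600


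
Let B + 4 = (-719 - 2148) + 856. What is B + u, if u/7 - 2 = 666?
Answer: 2661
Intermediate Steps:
u = 4676 (u = 14 + 7*666 = 14 + 4662 = 4676)
B = -2015 (B = -4 + ((-719 - 2148) + 856) = -4 + (-2867 + 856) = -4 - 2011 = -2015)
B + u = -2015 + 4676 = 2661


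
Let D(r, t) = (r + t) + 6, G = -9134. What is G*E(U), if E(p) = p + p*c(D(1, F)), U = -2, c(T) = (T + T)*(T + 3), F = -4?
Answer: 675916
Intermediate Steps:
D(r, t) = 6 + r + t
c(T) = 2*T*(3 + T) (c(T) = (2*T)*(3 + T) = 2*T*(3 + T))
E(p) = 37*p (E(p) = p + p*(2*(6 + 1 - 4)*(3 + (6 + 1 - 4))) = p + p*(2*3*(3 + 3)) = p + p*(2*3*6) = p + p*36 = p + 36*p = 37*p)
G*E(U) = -337958*(-2) = -9134*(-74) = 675916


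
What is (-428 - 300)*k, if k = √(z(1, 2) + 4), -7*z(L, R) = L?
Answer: -312*√21 ≈ -1429.8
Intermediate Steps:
z(L, R) = -L/7
k = 3*√21/7 (k = √(-⅐*1 + 4) = √(-⅐ + 4) = √(27/7) = 3*√21/7 ≈ 1.9640)
(-428 - 300)*k = (-428 - 300)*(3*√21/7) = -312*√21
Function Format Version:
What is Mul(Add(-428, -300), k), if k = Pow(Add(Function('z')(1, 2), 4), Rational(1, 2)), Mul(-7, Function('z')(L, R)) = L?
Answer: Mul(-312, Pow(21, Rational(1, 2))) ≈ -1429.8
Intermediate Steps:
Function('z')(L, R) = Mul(Rational(-1, 7), L)
k = Mul(Rational(3, 7), Pow(21, Rational(1, 2))) (k = Pow(Add(Mul(Rational(-1, 7), 1), 4), Rational(1, 2)) = Pow(Add(Rational(-1, 7), 4), Rational(1, 2)) = Pow(Rational(27, 7), Rational(1, 2)) = Mul(Rational(3, 7), Pow(21, Rational(1, 2))) ≈ 1.9640)
Mul(Add(-428, -300), k) = Mul(Add(-428, -300), Mul(Rational(3, 7), Pow(21, Rational(1, 2)))) = Mul(-728, Mul(Rational(3, 7), Pow(21, Rational(1, 2)))) = Mul(-312, Pow(21, Rational(1, 2)))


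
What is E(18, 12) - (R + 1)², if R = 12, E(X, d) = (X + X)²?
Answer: 1127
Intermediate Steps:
E(X, d) = 4*X² (E(X, d) = (2*X)² = 4*X²)
E(18, 12) - (R + 1)² = 4*18² - (12 + 1)² = 4*324 - 1*13² = 1296 - 1*169 = 1296 - 169 = 1127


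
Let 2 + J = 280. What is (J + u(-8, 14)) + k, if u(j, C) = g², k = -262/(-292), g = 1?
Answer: 40865/146 ≈ 279.90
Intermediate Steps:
J = 278 (J = -2 + 280 = 278)
k = 131/146 (k = -262*(-1/292) = 131/146 ≈ 0.89726)
u(j, C) = 1 (u(j, C) = 1² = 1)
(J + u(-8, 14)) + k = (278 + 1) + 131/146 = 279 + 131/146 = 40865/146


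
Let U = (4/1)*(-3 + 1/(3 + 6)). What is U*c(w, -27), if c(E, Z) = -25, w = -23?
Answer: 2600/9 ≈ 288.89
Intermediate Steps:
U = -104/9 (U = (4*1)*(-3 + 1/9) = 4*(-3 + 1/9) = 4*(-26/9) = -104/9 ≈ -11.556)
U*c(w, -27) = -104/9*(-25) = 2600/9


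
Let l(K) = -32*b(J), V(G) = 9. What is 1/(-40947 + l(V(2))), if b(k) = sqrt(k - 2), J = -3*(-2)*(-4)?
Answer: I/(-40947*I + 32*sqrt(26)) ≈ -2.4421e-5 + 9.7316e-8*I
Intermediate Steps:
J = -24 (J = 6*(-4) = -24)
b(k) = sqrt(-2 + k)
l(K) = -32*I*sqrt(26) (l(K) = -32*sqrt(-2 - 24) = -32*I*sqrt(26))
1/(-40947 + l(V(2))) = 1/(-40947 - 32*I*sqrt(26))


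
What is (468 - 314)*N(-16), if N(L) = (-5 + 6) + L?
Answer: -2310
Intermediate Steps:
N(L) = 1 + L
(468 - 314)*N(-16) = (468 - 314)*(1 - 16) = 154*(-15) = -2310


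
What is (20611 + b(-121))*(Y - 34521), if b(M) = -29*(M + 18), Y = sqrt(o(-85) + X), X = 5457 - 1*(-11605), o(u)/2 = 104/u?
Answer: -814626558 + 212382*sqrt(1521670)/85 ≈ -8.1154e+8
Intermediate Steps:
o(u) = 208/u (o(u) = 2*(104/u) = 208/u)
X = 17062 (X = 5457 + 11605 = 17062)
Y = 9*sqrt(1521670)/85 (Y = sqrt(208/(-85) + 17062) = sqrt(208*(-1/85) + 17062) = sqrt(-208/85 + 17062) = sqrt(1450062/85) = 9*sqrt(1521670)/85 ≈ 130.61)
b(M) = -522 - 29*M (b(M) = -29*(18 + M) = -522 - 29*M)
(20611 + b(-121))*(Y - 34521) = (20611 + (-522 - 29*(-121)))*(9*sqrt(1521670)/85 - 34521) = (20611 + (-522 + 3509))*(-34521 + 9*sqrt(1521670)/85) = (20611 + 2987)*(-34521 + 9*sqrt(1521670)/85) = 23598*(-34521 + 9*sqrt(1521670)/85) = -814626558 + 212382*sqrt(1521670)/85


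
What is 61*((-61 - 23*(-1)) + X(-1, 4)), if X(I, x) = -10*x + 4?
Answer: -4514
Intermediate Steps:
X(I, x) = 4 - 10*x
61*((-61 - 23*(-1)) + X(-1, 4)) = 61*((-61 - 23*(-1)) + (4 - 10*4)) = 61*((-61 - 1*(-23)) + (4 - 40)) = 61*((-61 + 23) - 36) = 61*(-38 - 36) = 61*(-74) = -4514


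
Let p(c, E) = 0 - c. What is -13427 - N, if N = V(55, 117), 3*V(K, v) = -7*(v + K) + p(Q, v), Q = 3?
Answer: -39074/3 ≈ -13025.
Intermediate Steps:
p(c, E) = -c
V(K, v) = -1 - 7*K/3 - 7*v/3 (V(K, v) = (-7*(v + K) - 1*3)/3 = (-7*(K + v) - 3)/3 = ((-7*K - 7*v) - 3)/3 = (-3 - 7*K - 7*v)/3 = -1 - 7*K/3 - 7*v/3)
N = -1207/3 (N = -1 - 7/3*55 - 7/3*117 = -1 - 385/3 - 273 = -1207/3 ≈ -402.33)
-13427 - N = -13427 - 1*(-1207/3) = -13427 + 1207/3 = -39074/3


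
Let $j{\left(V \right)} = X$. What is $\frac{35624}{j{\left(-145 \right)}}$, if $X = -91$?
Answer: $- \frac{35624}{91} \approx -391.47$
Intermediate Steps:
$j{\left(V \right)} = -91$
$\frac{35624}{j{\left(-145 \right)}} = \frac{35624}{-91} = 35624 \left(- \frac{1}{91}\right) = - \frac{35624}{91}$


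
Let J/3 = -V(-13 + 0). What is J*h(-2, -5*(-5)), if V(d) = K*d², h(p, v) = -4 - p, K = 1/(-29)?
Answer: -1014/29 ≈ -34.966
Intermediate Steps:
K = -1/29 ≈ -0.034483
V(d) = -d²/29
J = 507/29 (J = 3*(-(-1)*(-13 + 0)²/29) = 3*(-(-1)*(-13)²/29) = 3*(-(-1)*169/29) = 3*(-1*(-169/29)) = 3*(169/29) = 507/29 ≈ 17.483)
J*h(-2, -5*(-5)) = 507*(-4 - 1*(-2))/29 = 507*(-4 + 2)/29 = (507/29)*(-2) = -1014/29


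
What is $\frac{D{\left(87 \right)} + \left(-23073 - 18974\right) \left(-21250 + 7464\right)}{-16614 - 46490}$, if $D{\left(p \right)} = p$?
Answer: $- \frac{579660029}{63104} \approx -9185.8$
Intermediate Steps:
$\frac{D{\left(87 \right)} + \left(-23073 - 18974\right) \left(-21250 + 7464\right)}{-16614 - 46490} = \frac{87 + \left(-23073 - 18974\right) \left(-21250 + 7464\right)}{-16614 - 46490} = \frac{87 - -579659942}{-63104} = \left(87 + 579659942\right) \left(- \frac{1}{63104}\right) = 579660029 \left(- \frac{1}{63104}\right) = - \frac{579660029}{63104}$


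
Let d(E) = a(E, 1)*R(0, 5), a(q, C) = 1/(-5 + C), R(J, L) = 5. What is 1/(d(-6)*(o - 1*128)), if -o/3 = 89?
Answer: 4/1975 ≈ 0.0020253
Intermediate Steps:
o = -267 (o = -3*89 = -267)
d(E) = -5/4 (d(E) = 5/(-5 + 1) = 5/(-4) = -1/4*5 = -5/4)
1/(d(-6)*(o - 1*128)) = 1/(-5*(-267 - 1*128)/4) = 1/(-5*(-267 - 128)/4) = 1/(-5/4*(-395)) = 1/(1975/4) = 4/1975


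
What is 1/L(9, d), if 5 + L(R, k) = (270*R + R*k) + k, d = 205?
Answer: 1/4475 ≈ 0.00022346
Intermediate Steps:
L(R, k) = -5 + k + 270*R + R*k (L(R, k) = -5 + ((270*R + R*k) + k) = -5 + (k + 270*R + R*k) = -5 + k + 270*R + R*k)
1/L(9, d) = 1/(-5 + 205 + 270*9 + 9*205) = 1/(-5 + 205 + 2430 + 1845) = 1/4475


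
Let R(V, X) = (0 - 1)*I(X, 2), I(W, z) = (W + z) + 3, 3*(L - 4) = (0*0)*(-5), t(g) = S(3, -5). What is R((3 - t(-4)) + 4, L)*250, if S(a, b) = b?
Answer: -2250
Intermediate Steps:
t(g) = -5
L = 4 (L = 4 + ((0*0)*(-5))/3 = 4 + (0*(-5))/3 = 4 + (⅓)*0 = 4 + 0 = 4)
I(W, z) = 3 + W + z
R(V, X) = -5 - X (R(V, X) = (0 - 1)*(3 + X + 2) = -(5 + X) = -5 - X)
R((3 - t(-4)) + 4, L)*250 = (-5 - 1*4)*250 = (-5 - 4)*250 = -9*250 = -2250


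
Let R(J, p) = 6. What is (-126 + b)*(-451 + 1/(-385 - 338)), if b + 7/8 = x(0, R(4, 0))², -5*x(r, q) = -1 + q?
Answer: 164178259/2892 ≈ 56770.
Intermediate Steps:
x(r, q) = ⅕ - q/5 (x(r, q) = -(-1 + q)/5 = ⅕ - q/5)
b = ⅛ (b = -7/8 + (⅕ - ⅕*6)² = -7/8 + (⅕ - 6/5)² = -7/8 + (-1)² = -7/8 + 1 = ⅛ ≈ 0.12500)
(-126 + b)*(-451 + 1/(-385 - 338)) = (-126 + ⅛)*(-451 + 1/(-385 - 338)) = -1007*(-451 + 1/(-723))/8 = -1007*(-451 - 1/723)/8 = -1007/8*(-326074/723) = 164178259/2892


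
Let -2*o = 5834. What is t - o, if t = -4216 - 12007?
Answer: -13306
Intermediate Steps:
o = -2917 (o = -½*5834 = -2917)
t = -16223
t - o = -16223 - 1*(-2917) = -16223 + 2917 = -13306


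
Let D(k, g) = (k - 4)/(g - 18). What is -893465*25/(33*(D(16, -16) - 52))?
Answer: 75944525/5874 ≈ 12929.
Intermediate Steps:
D(k, g) = (-4 + k)/(-18 + g)
-893465*25/(33*(D(16, -16) - 52)) = -893465*25/(33*((-4 + 16)/(-18 - 16) - 52)) = -893465*25/(33*(12/(-34) - 52)) = -893465*25/(33*(-1/34*12 - 52)) = -893465*25/(33*(-6/17 - 52)) = -893465/((-890/17*33/25)) = -893465/(-5874/85) = -893465*(-85/5874) = 75944525/5874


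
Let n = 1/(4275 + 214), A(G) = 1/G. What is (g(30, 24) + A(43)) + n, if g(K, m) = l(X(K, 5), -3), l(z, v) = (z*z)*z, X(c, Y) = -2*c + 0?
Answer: -41693827468/193027 ≈ -2.1600e+5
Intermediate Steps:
X(c, Y) = -2*c
l(z, v) = z³ (l(z, v) = z²*z = z³)
g(K, m) = -8*K³ (g(K, m) = (-2*K)³ = -8*K³)
n = 1/4489 ≈ 0.00022277
(g(30, 24) + A(43)) + n = (-8*30³ + 1/43) + 1/4489 = (-8*27000 + 1/43) + 1/4489 = (-216000 + 1/43) + 1/4489 = -9287999/43 + 1/4489 = -41693827468/193027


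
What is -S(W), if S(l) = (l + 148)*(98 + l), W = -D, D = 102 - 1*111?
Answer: -16799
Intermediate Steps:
D = -9 (D = 102 - 111 = -9)
W = 9 (W = -1*(-9) = 9)
S(l) = (98 + l)*(148 + l) (S(l) = (148 + l)*(98 + l) = (98 + l)*(148 + l))
-S(W) = -(14504 + 9**2 + 246*9) = -(14504 + 81 + 2214) = -1*16799 = -16799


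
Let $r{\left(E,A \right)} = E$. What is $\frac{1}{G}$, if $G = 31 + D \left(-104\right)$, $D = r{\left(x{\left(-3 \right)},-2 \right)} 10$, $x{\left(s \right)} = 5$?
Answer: $- \frac{1}{5169} \approx -0.00019346$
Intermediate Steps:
$D = 50$ ($D = 5 \cdot 10 = 50$)
$G = -5169$ ($G = 31 + 50 \left(-104\right) = 31 - 5200 = -5169$)
$\frac{1}{G} = \frac{1}{-5169} = - \frac{1}{5169}$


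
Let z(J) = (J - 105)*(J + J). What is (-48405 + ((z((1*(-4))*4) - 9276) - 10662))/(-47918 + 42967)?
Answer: 64471/4951 ≈ 13.022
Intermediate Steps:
z(J) = 2*J*(-105 + J) (z(J) = (-105 + J)*(2*J) = 2*J*(-105 + J))
(-48405 + ((z((1*(-4))*4) - 9276) - 10662))/(-47918 + 42967) = (-48405 + ((2*((1*(-4))*4)*(-105 + (1*(-4))*4) - 9276) - 10662))/(-47918 + 42967) = (-48405 + ((2*(-4*4)*(-105 - 4*4) - 9276) - 10662))/(-4951) = (-48405 + ((2*(-16)*(-105 - 16) - 9276) - 10662))*(-1/4951) = (-48405 + ((2*(-16)*(-121) - 9276) - 10662))*(-1/4951) = (-48405 + ((3872 - 9276) - 10662))*(-1/4951) = (-48405 + (-5404 - 10662))*(-1/4951) = (-48405 - 16066)*(-1/4951) = -64471*(-1/4951) = 64471/4951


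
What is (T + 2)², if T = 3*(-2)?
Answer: 16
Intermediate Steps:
T = -6
(T + 2)² = (-6 + 2)² = (-4)² = 16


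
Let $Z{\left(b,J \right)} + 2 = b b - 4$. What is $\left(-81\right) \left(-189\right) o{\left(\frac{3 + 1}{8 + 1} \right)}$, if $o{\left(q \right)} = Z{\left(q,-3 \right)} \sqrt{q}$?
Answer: $-59220$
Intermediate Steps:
$Z{\left(b,J \right)} = -6 + b^{2}$ ($Z{\left(b,J \right)} = -2 + \left(b b - 4\right) = -2 + \left(b^{2} - 4\right) = -2 + \left(-4 + b^{2}\right) = -6 + b^{2}$)
$o{\left(q \right)} = \sqrt{q} \left(-6 + q^{2}\right)$ ($o{\left(q \right)} = \left(-6 + q^{2}\right) \sqrt{q} = \sqrt{q} \left(-6 + q^{2}\right)$)
$\left(-81\right) \left(-189\right) o{\left(\frac{3 + 1}{8 + 1} \right)} = \left(-81\right) \left(-189\right) \sqrt{\frac{3 + 1}{8 + 1}} \left(-6 + \left(\frac{3 + 1}{8 + 1}\right)^{2}\right) = 15309 \sqrt{\frac{4}{9}} \left(-6 + \left(\frac{4}{9}\right)^{2}\right) = 15309 \frac{2 \left(-6 + \frac{16}{81}\right)}{3} = 15309 \cdot \frac{2}{3} \left(- \frac{470}{81}\right) = 15309 \left(- \frac{940}{243}\right) = -59220$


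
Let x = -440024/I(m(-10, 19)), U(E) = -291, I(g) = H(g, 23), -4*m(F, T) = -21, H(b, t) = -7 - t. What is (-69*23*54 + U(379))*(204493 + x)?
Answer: -94226946841/5 ≈ -1.8845e+10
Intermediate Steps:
m(F, T) = 21/4 (m(F, T) = -1/4*(-21) = 21/4)
I(g) = -30 (I(g) = -7 - 1*23 = -7 - 23 = -30)
x = 220012/15 (x = -440024/(-30) = -440024*(-1/30) = 220012/15 ≈ 14667.)
(-69*23*54 + U(379))*(204493 + x) = (-69*23*54 - 291)*(204493 + 220012/15) = (-1587*54 - 291)*(3287407/15) = (-85698 - 291)*(3287407/15) = -85989*3287407/15 = -94226946841/5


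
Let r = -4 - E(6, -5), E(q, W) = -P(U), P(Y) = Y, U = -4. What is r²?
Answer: 64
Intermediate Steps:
E(q, W) = 4 (E(q, W) = -1*(-4) = 4)
r = -8 (r = -4 - 1*4 = -4 - 4 = -8)
r² = (-8)² = 64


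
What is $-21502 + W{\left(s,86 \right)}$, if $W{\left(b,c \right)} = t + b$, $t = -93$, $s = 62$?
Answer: $-21533$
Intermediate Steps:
$W{\left(b,c \right)} = -93 + b$
$-21502 + W{\left(s,86 \right)} = -21502 + \left(-93 + 62\right) = -21502 - 31 = -21533$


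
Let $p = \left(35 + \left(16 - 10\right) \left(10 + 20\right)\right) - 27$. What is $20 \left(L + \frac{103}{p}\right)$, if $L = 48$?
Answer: $\frac{45635}{47} \approx 970.96$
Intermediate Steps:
$p = 188$ ($p = \left(35 + 6 \cdot 30\right) - 27 = \left(35 + 180\right) - 27 = 215 - 27 = 188$)
$20 \left(L + \frac{103}{p}\right) = 20 \left(48 + \frac{103}{188}\right) = 20 \cdot \frac{9127}{188} = \frac{45635}{47}$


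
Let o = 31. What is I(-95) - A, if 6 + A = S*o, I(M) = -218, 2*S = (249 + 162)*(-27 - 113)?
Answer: 891658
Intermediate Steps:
S = -28770 (S = ((249 + 162)*(-27 - 113))/2 = (411*(-140))/2 = (1/2)*(-57540) = -28770)
A = -891876 (A = -6 - 28770*31 = -6 - 891870 = -891876)
I(-95) - A = -218 - 1*(-891876) = -218 + 891876 = 891658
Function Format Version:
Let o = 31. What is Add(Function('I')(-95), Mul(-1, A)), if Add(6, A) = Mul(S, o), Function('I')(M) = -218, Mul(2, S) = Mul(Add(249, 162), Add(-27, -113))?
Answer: 891658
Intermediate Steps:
S = -28770 (S = Mul(Rational(1, 2), Mul(Add(249, 162), Add(-27, -113))) = Mul(Rational(1, 2), Mul(411, -140)) = Mul(Rational(1, 2), -57540) = -28770)
A = -891876 (A = Add(-6, Mul(-28770, 31)) = Add(-6, -891870) = -891876)
Add(Function('I')(-95), Mul(-1, A)) = Add(-218, Mul(-1, -891876)) = Add(-218, 891876) = 891658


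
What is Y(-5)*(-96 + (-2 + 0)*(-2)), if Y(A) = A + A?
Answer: 920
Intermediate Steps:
Y(A) = 2*A
Y(-5)*(-96 + (-2 + 0)*(-2)) = (2*(-5))*(-96 + (-2 + 0)*(-2)) = -10*(-96 - 2*(-2)) = -10*(-96 + 4) = -10*(-92) = 920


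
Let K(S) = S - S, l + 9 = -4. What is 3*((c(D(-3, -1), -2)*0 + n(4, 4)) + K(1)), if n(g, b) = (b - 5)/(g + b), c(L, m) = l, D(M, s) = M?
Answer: -3/8 ≈ -0.37500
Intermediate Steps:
l = -13 (l = -9 - 4 = -13)
c(L, m) = -13
n(g, b) = (-5 + b)/(b + g)
K(S) = 0
3*((c(D(-3, -1), -2)*0 + n(4, 4)) + K(1)) = 3*((-13*0 + (-5 + 4)/(4 + 4)) + 0) = 3*((0 - 1/8) + 0) = 3*((0 + (⅛)*(-1)) + 0) = 3*((0 - ⅛) + 0) = 3*(-⅛ + 0) = 3*(-⅛) = -3/8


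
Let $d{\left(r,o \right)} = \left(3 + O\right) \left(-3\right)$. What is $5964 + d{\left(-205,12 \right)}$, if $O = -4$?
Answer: $5967$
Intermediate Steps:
$d{\left(r,o \right)} = 3$ ($d{\left(r,o \right)} = \left(3 - 4\right) \left(-3\right) = \left(-1\right) \left(-3\right) = 3$)
$5964 + d{\left(-205,12 \right)} = 5964 + 3 = 5967$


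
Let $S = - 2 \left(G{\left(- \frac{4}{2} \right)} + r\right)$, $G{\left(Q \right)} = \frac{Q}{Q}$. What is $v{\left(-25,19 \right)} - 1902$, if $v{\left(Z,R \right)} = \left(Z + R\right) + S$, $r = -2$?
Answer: $-1906$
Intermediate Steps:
$G{\left(Q \right)} = 1$
$S = 2$ ($S = - 2 \left(1 - 2\right) = \left(-2\right) \left(-1\right) = 2$)
$v{\left(Z,R \right)} = 2 + R + Z$ ($v{\left(Z,R \right)} = \left(Z + R\right) + 2 = \left(R + Z\right) + 2 = 2 + R + Z$)
$v{\left(-25,19 \right)} - 1902 = \left(2 + 19 - 25\right) - 1902 = -4 - 1902 = -1906$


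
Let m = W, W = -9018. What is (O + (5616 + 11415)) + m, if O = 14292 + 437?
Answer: 22742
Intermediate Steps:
m = -9018
O = 14729
(O + (5616 + 11415)) + m = (14729 + (5616 + 11415)) - 9018 = (14729 + 17031) - 9018 = 31760 - 9018 = 22742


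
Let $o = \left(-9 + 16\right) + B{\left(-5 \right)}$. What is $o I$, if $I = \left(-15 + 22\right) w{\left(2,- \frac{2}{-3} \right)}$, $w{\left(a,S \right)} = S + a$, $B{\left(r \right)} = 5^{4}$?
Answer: $\frac{35392}{3} \approx 11797.0$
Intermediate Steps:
$B{\left(r \right)} = 625$
$o = 632$ ($o = \left(-9 + 16\right) + 625 = 7 + 625 = 632$)
$I = \frac{56}{3}$ ($I = \left(-15 + 22\right) \left(- \frac{2}{-3} + 2\right) = 7 \left(\left(-2\right) \left(- \frac{1}{3}\right) + 2\right) = 7 \left(\frac{2}{3} + 2\right) = 7 \cdot \frac{8}{3} = \frac{56}{3} \approx 18.667$)
$o I = 632 \cdot \frac{56}{3} = \frac{35392}{3}$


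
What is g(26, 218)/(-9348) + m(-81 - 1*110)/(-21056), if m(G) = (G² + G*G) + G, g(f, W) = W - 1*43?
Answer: -170987027/49207872 ≈ -3.4748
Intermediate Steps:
g(f, W) = -43 + W (g(f, W) = W - 43 = -43 + W)
m(G) = G + 2*G² (m(G) = (G² + G²) + G = 2*G² + G = G + 2*G²)
g(26, 218)/(-9348) + m(-81 - 1*110)/(-21056) = (-43 + 218)/(-9348) + ((-81 - 1*110)*(1 + 2*(-81 - 1*110)))/(-21056) = 175*(-1/9348) + ((-81 - 110)*(1 + 2*(-81 - 110)))*(-1/21056) = -175/9348 - 191*(1 + 2*(-191))*(-1/21056) = -175/9348 - 191*(1 - 382)*(-1/21056) = -175/9348 - 191*(-381)*(-1/21056) = -175/9348 + 72771*(-1/21056) = -175/9348 - 72771/21056 = -170987027/49207872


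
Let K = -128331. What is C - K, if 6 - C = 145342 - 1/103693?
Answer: -1763299464/103693 ≈ -17005.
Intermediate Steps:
C = -15070325847/103693 (C = 6 - (145342 - 1/103693) = 6 - 1*15070948005/103693 = 6 - 15070948005/103693 = -15070325847/103693 ≈ -1.4534e+5)
C - K = -15070325847/103693 - 1*(-128331) = -15070325847/103693 + 128331 = -1763299464/103693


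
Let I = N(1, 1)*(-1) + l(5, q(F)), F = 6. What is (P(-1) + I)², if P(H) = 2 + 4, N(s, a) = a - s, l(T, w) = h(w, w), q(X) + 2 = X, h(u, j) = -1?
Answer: 25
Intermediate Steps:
q(X) = -2 + X
l(T, w) = -1
P(H) = 6
I = -1 (I = (1 - 1*1)*(-1) - 1 = (1 - 1)*(-1) - 1 = 0*(-1) - 1 = 0 - 1 = -1)
(P(-1) + I)² = (6 - 1)² = 5² = 25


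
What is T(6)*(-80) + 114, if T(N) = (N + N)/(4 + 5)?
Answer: 22/3 ≈ 7.3333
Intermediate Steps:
T(N) = 2*N/9 (T(N) = (2*N)/9 = (2*N)*(1/9) = 2*N/9)
T(6)*(-80) + 114 = ((2/9)*6)*(-80) + 114 = (4/3)*(-80) + 114 = -320/3 + 114 = 22/3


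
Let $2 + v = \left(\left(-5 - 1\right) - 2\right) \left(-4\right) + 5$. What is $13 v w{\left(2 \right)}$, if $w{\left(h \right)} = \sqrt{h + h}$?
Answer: $910$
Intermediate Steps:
$w{\left(h \right)} = \sqrt{2} \sqrt{h}$ ($w{\left(h \right)} = \sqrt{2 h} = \sqrt{2} \sqrt{h}$)
$v = 35$ ($v = -2 + \left(\left(\left(-5 - 1\right) - 2\right) \left(-4\right) + 5\right) = -2 + \left(\left(-6 - 2\right) \left(-4\right) + 5\right) = -2 + \left(\left(-8\right) \left(-4\right) + 5\right) = -2 + \left(32 + 5\right) = -2 + 37 = 35$)
$13 v w{\left(2 \right)} = 13 \cdot 35 \sqrt{2} \sqrt{2} = 455 \cdot 2 = 910$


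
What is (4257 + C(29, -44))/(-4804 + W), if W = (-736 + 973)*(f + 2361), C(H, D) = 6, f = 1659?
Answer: 4263/947936 ≈ 0.0044971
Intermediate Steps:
W = 952740 (W = (-736 + 973)*(1659 + 2361) = 237*4020 = 952740)
(4257 + C(29, -44))/(-4804 + W) = (4257 + 6)/(-4804 + 952740) = 4263/947936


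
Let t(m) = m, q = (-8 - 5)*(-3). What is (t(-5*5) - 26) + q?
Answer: -12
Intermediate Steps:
q = 39 (q = -13*(-3) = 39)
(t(-5*5) - 26) + q = (-5*5 - 26) + 39 = (-25 - 26) + 39 = -51 + 39 = -12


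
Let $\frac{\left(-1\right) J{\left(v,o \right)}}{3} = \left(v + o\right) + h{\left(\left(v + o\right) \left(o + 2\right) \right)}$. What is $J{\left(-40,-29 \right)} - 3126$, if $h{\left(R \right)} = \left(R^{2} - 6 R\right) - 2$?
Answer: $-10381686$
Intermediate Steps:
$h{\left(R \right)} = -2 + R^{2} - 6 R$
$J{\left(v,o \right)} = 6 - 3 o - 3 v - 3 \left(2 + o\right)^{2} \left(o + v\right)^{2} + 18 \left(2 + o\right) \left(o + v\right)$ ($J{\left(v,o \right)} = - 3 \left(\left(v + o\right) - \left(2 - \left(o + 2\right)^{2} \left(v + o\right)^{2} + 6 \left(v + o\right) \left(o + 2\right)\right)\right) = - 3 \left(\left(o + v\right) - \left(2 - \left(2 + o\right)^{2} \left(o + v\right)^{2} + 6 \left(o + v\right) \left(2 + o\right)\right)\right) = - 3 \left(\left(o + v\right) - \left(2 - \left(2 + o\right)^{2} \left(o + v\right)^{2} + 6 \left(2 + o\right) \left(o + v\right)\right)\right) = - 3 \left(-2 + o + v + \left(2 + o\right)^{2} \left(o + v\right)^{2} - 6 \left(2 + o\right) \left(o + v\right)\right) = 6 - 3 o - 3 v - 3 \left(2 + o\right)^{2} \left(o + v\right)^{2} + 18 \left(2 + o\right) \left(o + v\right)$)
$J{\left(-40,-29 \right)} - 3126 = \left(6 - 3 \left(\left(-29\right)^{2} + 2 \left(-29\right) + 2 \left(-40\right) - -1160\right)^{2} + 18 \left(-29\right)^{2} + 33 \left(-29\right) + 33 \left(-40\right) + 18 \left(-29\right) \left(-40\right)\right) - 3126 = \left(6 - 3 \left(841 - 58 - 80 + 1160\right)^{2} + 18 \cdot 841 - 957 - 1320 + 20880\right) - 3126 = \left(6 - 3 \cdot 1863^{2} + 15138 - 957 - 1320 + 20880\right) - 3126 = \left(6 - 10412307 + 15138 - 957 - 1320 + 20880\right) - 3126 = -10378560 - 3126 = -10381686$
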